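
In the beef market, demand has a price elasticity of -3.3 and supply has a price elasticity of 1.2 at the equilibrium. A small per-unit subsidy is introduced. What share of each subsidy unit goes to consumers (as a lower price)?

For a small subsidy around the equilibrium, the benefit split depends on the relative slopes, which at a point are proportional to the elasticities.
Buyer share = εs/(εs + |εd|) = 1.2/(1.2 + 3.3) = 4/15; seller share = |εd|/(εs + |εd|) = 11/15.

Consumer share = 4/15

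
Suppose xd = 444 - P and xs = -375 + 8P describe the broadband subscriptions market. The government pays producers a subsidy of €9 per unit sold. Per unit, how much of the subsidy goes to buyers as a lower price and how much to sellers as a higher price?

Pre-subsidy: 444 - P = -375 + 8P gives P* = 91, x* = 353.
With the subsidy, sellers receive Ps = Pb + 9 for each unit, where Pb is the price buyers pay.
Supply in terms of Pb becomes xs = -375 + 8(Pb + 9) = -303 + 8Pb. Setting this equal to demand: 444 - Pb = -303 + 8Pb, so Pb = 83.
Sellers receive Ps = 83 + 9 = 92; x' = 444 − 1·83 = 361.
Buyers' price falls by P* − Pb = 91 − 83 = 8; sellers' price rises by Ps − P* = 92 − 91 = 1.

Buyers gain €8 per unit; sellers gain €1 per unit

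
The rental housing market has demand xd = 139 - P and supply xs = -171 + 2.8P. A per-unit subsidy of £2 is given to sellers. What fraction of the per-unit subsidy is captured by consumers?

Pre-subsidy: 139 - P = -171 + 2.8P gives P* = 1550/19, x* = 1091/19.
With the subsidy, sellers receive Ps = Pb + 2 for each unit, where Pb is the price buyers pay.
Supply in terms of Pb becomes xs = -171 + 2.8(Pb + 2) = -165.4 + 2.8Pb. Setting this equal to demand: 139 - Pb = -165.4 + 2.8Pb, so Pb = 1522/19.
Sellers receive Ps = 1522/19 + 2 = 1560/19; x' = 139 − 1·(1522/19) = 1119/19.
Buyers' price falls by P* − Pb = 1550/19 − 1522/19 = 28/19; sellers' price rises by Ps − P* = 1560/19 − 1550/19 = 10/19.
So consumers capture (28/19)/2 = 14/19 of each unit of subsidy.

Consumer share = 14/19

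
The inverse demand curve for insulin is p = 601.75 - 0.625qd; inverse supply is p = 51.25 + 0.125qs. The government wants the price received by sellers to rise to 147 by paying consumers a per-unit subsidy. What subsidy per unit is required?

Required subsidy s = 24 per unit

At a seller price of 147, quantity supplied is -410 + 8·147 = 766.
Buyers absorb 766 only when they pay pb = 601.75 − 0.625·766 = 123.
s = ps − pb = 147 − 123 = 24.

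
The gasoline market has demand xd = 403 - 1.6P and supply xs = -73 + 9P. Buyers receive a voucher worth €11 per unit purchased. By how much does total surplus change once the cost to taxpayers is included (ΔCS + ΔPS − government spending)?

Net change in total surplus = -4356/53

Pre-subsidy: 403 - 1.6P = -73 + 9P gives P* = 2380/53, x* = 17551/53.
With the rebate, buyers effectively pay Pb = Ps − 11, where Ps is the price sellers receive.
Demand in terms of Ps becomes xd = 403 − 1.6(Ps − 11) = 420.6 - 1.6Ps. Setting this equal to supply: 420.6 - 1.6Ps = -73 + 9Ps, so Ps = 2468/53.
Buyers pay Pb = 2468/53 − 11 = 1885/53; x' = -73 + 9·(2468/53) = 18343/53.
ΔCS = ½(17551/53 + 18343/53)(2380/53 − 1885/53) = 8883765/2809; ΔPS = ½(17551/53 + 18343/53)(2468/53 − 2380/53) = 1579336/2809.
Government spending = 11 × 18343/53 = 201773/53.
Net change = 8883765/2809 + 1579336/2809 − 201773/53 = -4356/53. The loss equals the DWL triangle ½·11·792/53.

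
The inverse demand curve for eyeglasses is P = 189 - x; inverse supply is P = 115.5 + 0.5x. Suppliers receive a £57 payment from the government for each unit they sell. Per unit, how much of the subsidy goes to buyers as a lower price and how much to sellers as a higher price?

Buyers gain £38 per unit; sellers gain £19 per unit

Pre-subsidy: 189 - x = 115.5 + 0.5x gives x* = 49 and P* = 140.
With the subsidy, sellers receive Ps = Pb + 57 for each unit, where Pb is the price buyers pay.
On the curves, Pb = 189 - x and Ps = 115.5 + 0.5x; the wedge Ps − Pb = 57 gives 115.5 + 0.5x − (189 - x) = 57, so x' = 87.
Then Pb = 189 − 1·87 = 102 and Ps = 115.5 + 0.5·87 = 159.
Buyers' price falls by P* − Pb = 140 − 102 = 38; sellers' price rises by Ps − P* = 159 − 140 = 19.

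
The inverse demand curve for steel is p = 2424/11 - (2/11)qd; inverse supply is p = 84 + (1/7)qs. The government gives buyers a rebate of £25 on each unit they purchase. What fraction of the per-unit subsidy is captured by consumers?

Pre-subsidy: 2424/11 - (2/11)q = 84 + (1/7)q gives q* = 420 and p* = 144.
With the rebate, buyers effectively pay pb = ps − 25, where ps is the price sellers receive.
On the curves, pb = 2424/11 - (2/11)q and ps = 84 + (1/7)q; the wedge ps − pb = 25 gives 84 + (1/7)q − (2424/11 - (2/11)q) = 25, so q' = 497.
Then pb = 2424/11 − (2/11)·497 = 130 and ps = 84 + (1/7)·497 = 155.
Buyers' price falls by p* − pb = 144 − 130 = 14; sellers' price rises by ps − p* = 155 − 144 = 11.
So consumers capture 14/25 = 0.56 of each unit of subsidy.

Consumer share = 0.56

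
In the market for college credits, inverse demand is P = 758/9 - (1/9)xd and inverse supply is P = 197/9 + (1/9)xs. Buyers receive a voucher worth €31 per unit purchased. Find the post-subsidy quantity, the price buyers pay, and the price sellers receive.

x' = 420; buyers pay 338/9; sellers receive 617/9

Pre-subsidy: 758/9 - (1/9)x = 197/9 + (1/9)x gives x* = 280.5 and P* = 955/18.
With the rebate, buyers effectively pay Pb = Ps − 31, where Ps is the price sellers receive.
On the curves, Pb = 758/9 - (1/9)x and Ps = 197/9 + (1/9)x; the wedge Ps − Pb = 31 gives 197/9 + (1/9)x − (758/9 - (1/9)x) = 31, so x' = 420.
Then Pb = 758/9 − (1/9)·420 = 338/9 and Ps = 197/9 + (1/9)·420 = 617/9.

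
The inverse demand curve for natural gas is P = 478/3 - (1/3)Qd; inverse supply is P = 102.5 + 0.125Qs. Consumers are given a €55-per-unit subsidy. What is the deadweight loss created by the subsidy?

Pre-subsidy: 478/3 - (1/3)Q = 102.5 + 0.125Q gives Q* = 124 and P* = 118.
With the rebate, buyers effectively pay Pb = Ps − 55, where Ps is the price sellers receive.
On the curves, Pb = 478/3 - (1/3)Q and Ps = 102.5 + 0.125Q; the wedge Ps − Pb = 55 gives 102.5 + 0.125Q − (478/3 - (1/3)Q) = 55, so Q' = 244.
Then Pb = 478/3 − (1/3)·244 = 78 and Ps = 102.5 + 0.125·244 = 133.
The subsidy expands output by 244 − 124 = 120 past the efficient level; on those units the gap between marginal cost and willingness to pay runs from 0 up to 55.
DWL = ½ × 55 × 120 = 3300.

Deadweight loss = €3300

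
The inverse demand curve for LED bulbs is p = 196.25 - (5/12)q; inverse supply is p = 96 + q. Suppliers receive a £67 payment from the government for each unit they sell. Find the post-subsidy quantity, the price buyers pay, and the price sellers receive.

Pre-subsidy: 196.25 - (5/12)q = 96 + q gives q* = 1203/17 and p* = 2835/17.
With the subsidy, sellers receive ps = pb + 67 for each unit, where pb is the price buyers pay.
On the curves, pb = 196.25 - (5/12)q and ps = 96 + q; the wedge ps − pb = 67 gives 96 + q − (196.25 - (5/12)q) = 67, so q' = 2007/17.
Then pb = 196.25 − (5/12)·(2007/17) = 2500/17 and ps = 96 + 1·(2007/17) = 3639/17.

q' = 2007/17; buyers pay 2500/17; sellers receive 3639/17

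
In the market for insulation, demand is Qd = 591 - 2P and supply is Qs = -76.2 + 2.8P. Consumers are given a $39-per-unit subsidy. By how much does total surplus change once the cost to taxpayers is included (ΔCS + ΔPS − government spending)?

Pre-subsidy: 591 - 2P = -76.2 + 2.8P gives P* = 139, Q* = 313.
With the rebate, buyers effectively pay Pb = Ps − 39, where Ps is the price sellers receive.
Demand in terms of Ps becomes Qd = 591 − 2(Ps − 39) = 669 - 2Ps. Setting this equal to supply: 669 - 2Ps = -76.2 + 2.8Ps, so Ps = 155.25.
Buyers pay Pb = 155.25 − 39 = 116.25; Q' = -76.2 + 2.8·155.25 = 358.5.
ΔCS = ½(313 + 358.5)(139 − 116.25) = 7638.3125; ΔPS = ½(313 + 358.5)(155.25 − 139) = 5455.9375.
Government spending = 39 × 358.5 = 13981.5.
Net change = 7638.3125 + 5455.9375 − 13981.5 = -887.25. The loss equals the DWL triangle ½·39·45.5.

Net change in total surplus = -$887.25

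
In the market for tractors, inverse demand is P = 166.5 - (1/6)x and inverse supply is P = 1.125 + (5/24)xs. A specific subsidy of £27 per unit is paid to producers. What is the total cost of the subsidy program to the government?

Government cost = £13851

Pre-subsidy: 166.5 - (1/6)x = 1.125 + (5/24)x gives x* = 441 and P* = 93.
With the subsidy, sellers receive Ps = Pb + 27 for each unit, where Pb is the price buyers pay.
On the curves, Pb = 166.5 - (1/6)x and Ps = 1.125 + (5/24)x; the wedge Ps − Pb = 27 gives 1.125 + (5/24)x − (166.5 - (1/6)x) = 27, so x' = 513.
Then Pb = 166.5 − (1/6)·513 = 81 and Ps = 1.125 + (5/24)·513 = 108.
Government outlay = subsidy × quantity = 27 × 513 = 13851.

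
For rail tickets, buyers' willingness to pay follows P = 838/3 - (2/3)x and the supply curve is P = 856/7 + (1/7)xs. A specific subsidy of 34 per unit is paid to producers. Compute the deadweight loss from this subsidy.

Pre-subsidy: 838/3 - (2/3)x = 856/7 + (1/7)x gives x* = 194 and P* = 150.
With the subsidy, sellers receive Ps = Pb + 34 for each unit, where Pb is the price buyers pay.
On the curves, Pb = 838/3 - (2/3)x and Ps = 856/7 + (1/7)x; the wedge Ps − Pb = 34 gives 856/7 + (1/7)x − (838/3 - (2/3)x) = 34, so x' = 236.
Then Pb = 838/3 − (2/3)·236 = 122 and Ps = 856/7 + (1/7)·236 = 156.
The subsidy expands output by 236 − 194 = 42 past the efficient level; on those units the gap between marginal cost and willingness to pay runs from 0 up to 34.
DWL = ½ × 34 × 42 = 714.

Deadweight loss = 714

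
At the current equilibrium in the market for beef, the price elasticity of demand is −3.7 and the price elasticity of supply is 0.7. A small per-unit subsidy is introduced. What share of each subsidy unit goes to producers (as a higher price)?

Producer share = 37/44

For a small subsidy around the equilibrium, the benefit split depends on the relative slopes, which at a point are proportional to the elasticities.
Buyer share = εs/(εs + |εd|) = 0.7/(0.7 + 3.7) = 7/44; seller share = |εd|/(εs + |εd|) = 37/44.
So producers capture 37/44 of the subsidy.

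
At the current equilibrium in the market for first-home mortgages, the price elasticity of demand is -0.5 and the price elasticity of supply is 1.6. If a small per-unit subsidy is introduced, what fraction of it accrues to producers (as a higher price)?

Producer share = 5/21

For a small subsidy around the equilibrium, the benefit split depends on the relative slopes, which at a point are proportional to the elasticities.
Buyer share = εs/(εs + |εd|) = 1.6/(1.6 + 0.5) = 16/21; seller share = |εd|/(εs + |εd|) = 5/21.
So producers capture 5/21 of the subsidy.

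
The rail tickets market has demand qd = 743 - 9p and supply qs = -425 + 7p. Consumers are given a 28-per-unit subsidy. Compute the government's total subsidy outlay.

Government cost = 5495

Pre-subsidy: 743 - 9p = -425 + 7p gives p* = 73, q* = 86.
With the rebate, buyers effectively pay pb = ps − 28, where ps is the price sellers receive.
Demand in terms of ps becomes qd = 743 − 9(ps − 28) = 995 - 9ps. Setting this equal to supply: 995 - 9ps = -425 + 7ps, so ps = 88.75.
Buyers pay pb = 88.75 − 28 = 60.75; q' = -425 + 7·88.75 = 196.25.
Government outlay = subsidy × quantity = 28 × 196.25 = 5495.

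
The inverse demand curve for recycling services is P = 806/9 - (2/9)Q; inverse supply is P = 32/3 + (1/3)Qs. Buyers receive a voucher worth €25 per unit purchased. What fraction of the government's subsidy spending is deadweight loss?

Pre-subsidy: 806/9 - (2/9)Q = 32/3 + (1/3)Q gives Q* = 142 and P* = 58.
With the rebate, buyers effectively pay Pb = Ps − 25, where Ps is the price sellers receive.
On the curves, Pb = 806/9 - (2/9)Q and Ps = 32/3 + (1/3)Q; the wedge Ps − Pb = 25 gives 32/3 + (1/3)Q − (806/9 - (2/9)Q) = 25, so Q' = 187.
Then Pb = 806/9 − (2/9)·187 = 48 and Ps = 32/3 + (1/3)·187 = 73.
ΔCS = ½(142 + 187)(58 − 48) = 1645; ΔPS = ½(142 + 187)(73 − 58) = 2467.5.
Government spending = 25 × 187 = 4675.
DWL = ½ × 25 × (187 − 142) = 562.5; fraction = 562.5 / 4675 = 45/374.

DWL / government spending = 45/374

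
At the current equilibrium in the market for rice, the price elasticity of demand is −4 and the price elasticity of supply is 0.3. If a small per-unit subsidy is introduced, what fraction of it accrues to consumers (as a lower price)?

Consumer share = 3/43

For a small subsidy around the equilibrium, the benefit split depends on the relative slopes, which at a point are proportional to the elasticities.
Buyer share = εs/(εs + |εd|) = 0.3/(0.3 + 4) = 3/43; seller share = |εd|/(εs + |εd|) = 40/43.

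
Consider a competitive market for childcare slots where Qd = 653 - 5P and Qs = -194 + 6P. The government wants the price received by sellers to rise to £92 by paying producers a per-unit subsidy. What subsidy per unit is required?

At a seller price of 92, quantity supplied is -194 + 6·92 = 358.
Buyers absorb 358 only when they pay Pb with 653 − 5·Pb = 358, i.e. Pb = 59.
s = Ps − Pb = 92 − 59 = 33.

Required subsidy s = £33 per unit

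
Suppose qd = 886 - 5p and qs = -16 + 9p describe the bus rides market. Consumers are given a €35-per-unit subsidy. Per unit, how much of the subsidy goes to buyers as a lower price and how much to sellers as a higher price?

Pre-subsidy: 886 - 5p = -16 + 9p gives p* = 451/7, q* = 3947/7.
With the rebate, buyers effectively pay pb = ps − 35, where ps is the price sellers receive.
Demand in terms of ps becomes qd = 886 − 5(ps − 35) = 1061 - 5ps. Setting this equal to supply: 1061 - 5ps = -16 + 9ps, so ps = 1077/14.
Buyers pay pb = 1077/14 − 35 = 587/14; q' = -16 + 9·(1077/14) = 9469/14.
Buyers' price falls by p* − pb = 451/7 − 587/14 = 22.5; sellers' price rises by ps − p* = 1077/14 − 451/7 = 12.5.

Buyers gain €22.5 per unit; sellers gain €12.5 per unit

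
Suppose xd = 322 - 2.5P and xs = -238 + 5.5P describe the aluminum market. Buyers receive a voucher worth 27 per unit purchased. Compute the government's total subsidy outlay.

Government cost = 5221.96875

Pre-subsidy: 322 - 2.5P = -238 + 5.5P gives P* = 70, x* = 147.
With the rebate, buyers effectively pay Pb = Ps − 27, where Ps is the price sellers receive.
Demand in terms of Ps becomes xd = 322 − 2.5(Ps − 27) = 389.5 - 2.5Ps. Setting this equal to supply: 389.5 - 2.5Ps = -238 + 5.5Ps, so Ps = 78.4375.
Buyers pay Pb = 78.4375 − 27 = 51.4375; x' = -238 + 5.5·78.4375 = 193.40625.
Government outlay = subsidy × quantity = 27 × 193.40625 = 5221.96875.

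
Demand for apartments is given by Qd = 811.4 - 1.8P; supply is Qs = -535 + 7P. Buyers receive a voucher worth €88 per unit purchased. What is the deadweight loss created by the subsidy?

Pre-subsidy: 811.4 - 1.8P = -535 + 7P gives P* = 153, Q* = 536.
With the rebate, buyers effectively pay Pb = Ps − 88, where Ps is the price sellers receive.
Demand in terms of Ps becomes Qd = 811.4 − 1.8(Ps − 88) = 969.8 - 1.8Ps. Setting this equal to supply: 969.8 - 1.8Ps = -535 + 7Ps, so Ps = 171.
Buyers pay Pb = 171 − 88 = 83; Q' = -535 + 7·171 = 662.
The subsidy expands output by 662 − 536 = 126 past the efficient level; on those units the gap between marginal cost and willingness to pay runs from 0 up to 88.
DWL = ½ × 88 × 126 = 5544.

Deadweight loss = €5544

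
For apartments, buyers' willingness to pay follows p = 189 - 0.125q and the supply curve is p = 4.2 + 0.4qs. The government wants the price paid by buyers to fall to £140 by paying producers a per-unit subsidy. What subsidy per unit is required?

At a buyer price of 140, quantity demanded is 1512 − 8·140 = 392.
Sellers supply 392 only when they receive ps = 4.2 + 0.4·392 = 161.
s = ps − pb = 161 − 140 = 21.

Required subsidy s = £21 per unit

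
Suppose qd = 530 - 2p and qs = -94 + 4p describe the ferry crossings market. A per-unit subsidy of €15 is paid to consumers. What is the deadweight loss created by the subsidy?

Deadweight loss = €150

Pre-subsidy: 530 - 2p = -94 + 4p gives p* = 104, q* = 322.
With the rebate, buyers effectively pay pb = ps − 15, where ps is the price sellers receive.
Demand in terms of ps becomes qd = 530 − 2(ps − 15) = 560 - 2ps. Setting this equal to supply: 560 - 2ps = -94 + 4ps, so ps = 109.
Buyers pay pb = 109 − 15 = 94; q' = -94 + 4·109 = 342.
The subsidy expands output by 342 − 322 = 20 past the efficient level; on those units the gap between marginal cost and willingness to pay runs from 0 up to 15.
DWL = ½ × 15 × 20 = 150.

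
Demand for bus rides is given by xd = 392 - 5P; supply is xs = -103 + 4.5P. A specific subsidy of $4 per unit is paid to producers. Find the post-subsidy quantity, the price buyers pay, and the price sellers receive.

Pre-subsidy: 392 - 5P = -103 + 4.5P gives P* = 990/19, x* = 2498/19.
With the subsidy, sellers receive Ps = Pb + 4 for each unit, where Pb is the price buyers pay.
Supply in terms of Pb becomes xs = -103 + 4.5(Pb + 4) = -85 + 4.5Pb. Setting this equal to demand: 392 - 5Pb = -85 + 4.5Pb, so Pb = 954/19.
Sellers receive Ps = 954/19 + 4 = 1030/19; x' = 392 − 5·(954/19) = 2678/19.

x' = 2678/19; buyers pay 954/19; sellers receive 1030/19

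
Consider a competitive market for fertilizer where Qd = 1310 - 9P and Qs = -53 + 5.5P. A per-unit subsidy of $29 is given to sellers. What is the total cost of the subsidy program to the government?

Government cost = $16327

Pre-subsidy: 1310 - 9P = -53 + 5.5P gives P* = 94, Q* = 464.
With the subsidy, sellers receive Ps = Pb + 29 for each unit, where Pb is the price buyers pay.
Supply in terms of Pb becomes Qs = -53 + 5.5(Pb + 29) = 106.5 + 5.5Pb. Setting this equal to demand: 1310 - 9Pb = 106.5 + 5.5Pb, so Pb = 83.
Sellers receive Ps = 83 + 29 = 112; Q' = 1310 − 9·83 = 563.
Government outlay = subsidy × quantity = 29 × 563 = 16327.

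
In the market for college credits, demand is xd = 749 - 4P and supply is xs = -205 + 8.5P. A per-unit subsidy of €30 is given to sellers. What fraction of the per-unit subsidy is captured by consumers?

Consumer share = 0.68

Pre-subsidy: 749 - 4P = -205 + 8.5P gives P* = 76.32, x* = 443.72.
With the subsidy, sellers receive Ps = Pb + 30 for each unit, where Pb is the price buyers pay.
Supply in terms of Pb becomes xs = -205 + 8.5(Pb + 30) = 50 + 8.5Pb. Setting this equal to demand: 749 - 4Pb = 50 + 8.5Pb, so Pb = 55.92.
Sellers receive Ps = 55.92 + 30 = 85.92; x' = 749 − 4·55.92 = 525.32.
Buyers' price falls by P* − Pb = 76.32 − 55.92 = 20.4; sellers' price rises by Ps − P* = 85.92 − 76.32 = 9.6.
So consumers capture 20.4/30 = 0.68 of each unit of subsidy.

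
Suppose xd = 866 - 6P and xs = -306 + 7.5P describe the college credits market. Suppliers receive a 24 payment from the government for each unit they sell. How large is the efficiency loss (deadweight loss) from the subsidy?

Deadweight loss = 960

Pre-subsidy: 866 - 6P = -306 + 7.5P gives P* = 2344/27, x* = 3106/9.
With the subsidy, sellers receive Ps = Pb + 24 for each unit, where Pb is the price buyers pay.
Supply in terms of Pb becomes xs = -306 + 7.5(Pb + 24) = -126 + 7.5Pb. Setting this equal to demand: 866 - 6Pb = -126 + 7.5Pb, so Pb = 1984/27.
Sellers receive Ps = 1984/27 + 24 = 2632/27; x' = 866 − 6·(1984/27) = 3826/9.
The subsidy expands output by 3826/9 − 3106/9 = 80 past the efficient level; on those units the gap between marginal cost and willingness to pay runs from 0 up to 24.
DWL = ½ × 24 × 80 = 960.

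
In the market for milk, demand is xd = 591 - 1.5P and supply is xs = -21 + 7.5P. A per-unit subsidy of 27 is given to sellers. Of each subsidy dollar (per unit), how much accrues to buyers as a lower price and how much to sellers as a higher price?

Pre-subsidy: 591 - 1.5P = -21 + 7.5P gives P* = 68, x* = 489.
With the subsidy, sellers receive Ps = Pb + 27 for each unit, where Pb is the price buyers pay.
Supply in terms of Pb becomes xs = -21 + 7.5(Pb + 27) = 181.5 + 7.5Pb. Setting this equal to demand: 591 - 1.5Pb = 181.5 + 7.5Pb, so Pb = 45.5.
Sellers receive Ps = 45.5 + 27 = 72.5; x' = 591 − 1.5·45.5 = 522.75.
Buyers' price falls by P* − Pb = 68 − 45.5 = 22.5; sellers' price rises by Ps − P* = 72.5 − 68 = 4.5.

Buyers gain 22.5 per unit; sellers gain 4.5 per unit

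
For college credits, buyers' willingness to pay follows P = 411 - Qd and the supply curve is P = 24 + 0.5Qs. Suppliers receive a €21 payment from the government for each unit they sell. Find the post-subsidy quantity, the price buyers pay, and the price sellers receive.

Q' = 272; buyers pay €139; sellers receive €160

Pre-subsidy: 411 - Q = 24 + 0.5Q gives Q* = 258 and P* = 153.
With the subsidy, sellers receive Ps = Pb + 21 for each unit, where Pb is the price buyers pay.
On the curves, Pb = 411 - Q and Ps = 24 + 0.5Q; the wedge Ps − Pb = 21 gives 24 + 0.5Q − (411 - Q) = 21, so Q' = 272.
Then Pb = 411 − 1·272 = 139 and Ps = 24 + 0.5·272 = 160.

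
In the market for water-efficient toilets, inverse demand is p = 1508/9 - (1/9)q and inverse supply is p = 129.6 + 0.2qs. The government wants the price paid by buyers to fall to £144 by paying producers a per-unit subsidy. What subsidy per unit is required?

At a buyer price of 144, quantity demanded is 1508 − 9·144 = 212.
Sellers supply 212 only when they receive ps = 129.6 + 0.2·212 = 172.
s = ps − pb = 172 − 144 = 28.

Required subsidy s = £28 per unit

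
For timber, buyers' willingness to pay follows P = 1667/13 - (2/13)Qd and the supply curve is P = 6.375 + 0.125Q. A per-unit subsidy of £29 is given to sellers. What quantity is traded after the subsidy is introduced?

Pre-subsidy: 1667/13 - (2/13)Q = 6.375 + 0.125Q gives Q* = 437 and P* = 61.
With the subsidy, sellers receive Ps = Pb + 29 for each unit, where Pb is the price buyers pay.
On the curves, Pb = 1667/13 - (2/13)Q and Ps = 6.375 + 0.125Q; the wedge Ps − Pb = 29 gives 6.375 + 0.125Q − (1667/13 - (2/13)Q) = 29, so Q' = 541.
Then Pb = 1667/13 − (2/13)·541 = 45 and Ps = 6.375 + 0.125·541 = 74.

Q' = 541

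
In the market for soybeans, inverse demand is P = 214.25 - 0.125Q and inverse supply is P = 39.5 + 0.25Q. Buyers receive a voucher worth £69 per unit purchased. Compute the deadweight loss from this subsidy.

Deadweight loss = £6348

Pre-subsidy: 214.25 - 0.125Q = 39.5 + 0.25Q gives Q* = 466 and P* = 156.
With the rebate, buyers effectively pay Pb = Ps − 69, where Ps is the price sellers receive.
On the curves, Pb = 214.25 - 0.125Q and Ps = 39.5 + 0.25Q; the wedge Ps − Pb = 69 gives 39.5 + 0.25Q − (214.25 - 0.125Q) = 69, so Q' = 650.
Then Pb = 214.25 − 0.125·650 = 133 and Ps = 39.5 + 0.25·650 = 202.
The subsidy expands output by 650 − 466 = 184 past the efficient level; on those units the gap between marginal cost and willingness to pay runs from 0 up to 69.
DWL = ½ × 69 × 184 = 6348.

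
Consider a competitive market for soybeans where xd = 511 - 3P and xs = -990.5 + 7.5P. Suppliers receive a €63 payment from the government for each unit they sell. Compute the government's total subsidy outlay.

Pre-subsidy: 511 - 3P = -990.5 + 7.5P gives P* = 143, x* = 82.
With the subsidy, sellers receive Ps = Pb + 63 for each unit, where Pb is the price buyers pay.
Supply in terms of Pb becomes xs = -990.5 + 7.5(Pb + 63) = -518 + 7.5Pb. Setting this equal to demand: 511 - 3Pb = -518 + 7.5Pb, so Pb = 98.
Sellers receive Ps = 98 + 63 = 161; x' = 511 − 3·98 = 217.
Government outlay = subsidy × quantity = 63 × 217 = 13671.

Government cost = €13671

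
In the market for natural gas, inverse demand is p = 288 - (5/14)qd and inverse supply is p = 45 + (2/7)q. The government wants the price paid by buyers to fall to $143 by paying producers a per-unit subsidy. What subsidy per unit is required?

At a buyer price of 143, quantity demanded is 806.4 − 2.8·143 = 406.
Sellers supply 406 only when they receive ps = 45 + (2/7)·406 = 161.
s = ps − pb = 161 − 143 = 18.

Required subsidy s = $18 per unit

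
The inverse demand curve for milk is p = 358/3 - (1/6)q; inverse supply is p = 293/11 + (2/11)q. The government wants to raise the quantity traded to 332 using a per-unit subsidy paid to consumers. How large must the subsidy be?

Required subsidy s = 23 per unit

At q = 332, from the demand curve buyers pay pb = 358/3 − (1/6)·332 = 64; from the supply curve sellers need ps = 293/11 + (2/11)·332 = 87.
The subsidy must fill the gap: s = ps − pb = 87 − 64 = 23.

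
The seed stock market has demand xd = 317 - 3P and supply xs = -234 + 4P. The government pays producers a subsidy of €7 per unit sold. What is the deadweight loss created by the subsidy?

Deadweight loss = €42

Pre-subsidy: 317 - 3P = -234 + 4P gives P* = 551/7, x* = 566/7.
With the subsidy, sellers receive Ps = Pb + 7 for each unit, where Pb is the price buyers pay.
Supply in terms of Pb becomes xs = -234 + 4(Pb + 7) = -206 + 4Pb. Setting this equal to demand: 317 - 3Pb = -206 + 4Pb, so Pb = 523/7.
Sellers receive Ps = 523/7 + 7 = 572/7; x' = 317 − 3·(523/7) = 650/7.
The subsidy expands output by 650/7 − 566/7 = 12 past the efficient level; on those units the gap between marginal cost and willingness to pay runs from 0 up to 7.
DWL = ½ × 7 × 12 = 42.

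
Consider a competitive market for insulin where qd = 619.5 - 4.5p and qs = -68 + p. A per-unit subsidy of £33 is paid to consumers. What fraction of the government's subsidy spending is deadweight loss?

Pre-subsidy: 619.5 - 4.5p = -68 + p gives p* = 125, q* = 57.
With the rebate, buyers effectively pay pb = ps − 33, where ps is the price sellers receive.
Demand in terms of ps becomes qd = 619.5 − 4.5(ps − 33) = 768 - 4.5ps. Setting this equal to supply: 768 - 4.5ps = -68 + ps, so ps = 152.
Buyers pay pb = 152 − 33 = 119; q' = -68 + 1·152 = 84.
ΔCS = ½(57 + 84)(125 − 119) = 423; ΔPS = ½(57 + 84)(152 − 125) = 1903.5.
Government spending = 33 × 84 = 2772.
DWL = ½ × 33 × (84 − 57) = 445.5; fraction = 445.5 / 2772 = 9/56.

DWL / government spending = 9/56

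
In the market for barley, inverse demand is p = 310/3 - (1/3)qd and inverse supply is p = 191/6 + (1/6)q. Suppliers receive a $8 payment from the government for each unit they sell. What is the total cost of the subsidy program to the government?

Government cost = $1272

Pre-subsidy: 310/3 - (1/3)q = 191/6 + (1/6)q gives q* = 143 and p* = 167/3.
With the subsidy, sellers receive ps = pb + 8 for each unit, where pb is the price buyers pay.
On the curves, pb = 310/3 - (1/3)q and ps = 191/6 + (1/6)q; the wedge ps − pb = 8 gives 191/6 + (1/6)q − (310/3 - (1/3)q) = 8, so q' = 159.
Then pb = 310/3 − (1/3)·159 = 151/3 and ps = 191/6 + (1/6)·159 = 175/3.
Government outlay = subsidy × quantity = 8 × 159 = 1272.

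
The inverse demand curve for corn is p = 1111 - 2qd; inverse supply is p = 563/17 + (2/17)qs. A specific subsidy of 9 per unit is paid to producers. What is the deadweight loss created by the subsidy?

Pre-subsidy: 1111 - 2q = 563/17 + (2/17)q gives q* = 509 and p* = 93.
With the subsidy, sellers receive ps = pb + 9 for each unit, where pb is the price buyers pay.
On the curves, pb = 1111 - 2q and ps = 563/17 + (2/17)q; the wedge ps − pb = 9 gives 563/17 + (2/17)q − (1111 - 2q) = 9, so q' = 513.25.
Then pb = 1111 − 2·513.25 = 84.5 and ps = 563/17 + (2/17)·513.25 = 93.5.
The subsidy expands output by 513.25 − 509 = 4.25 past the efficient level; on those units the gap between marginal cost and willingness to pay runs from 0 up to 9.
DWL = ½ × 9 × 4.25 = 19.125.

Deadweight loss = 19.125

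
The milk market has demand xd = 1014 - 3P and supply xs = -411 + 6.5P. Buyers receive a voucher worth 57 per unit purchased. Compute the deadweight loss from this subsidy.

Deadweight loss = 3334.5

Pre-subsidy: 1014 - 3P = -411 + 6.5P gives P* = 150, x* = 564.
With the rebate, buyers effectively pay Pb = Ps − 57, where Ps is the price sellers receive.
Demand in terms of Ps becomes xd = 1014 − 3(Ps − 57) = 1185 - 3Ps. Setting this equal to supply: 1185 - 3Ps = -411 + 6.5Ps, so Ps = 168.
Buyers pay Pb = 168 − 57 = 111; x' = -411 + 6.5·168 = 681.
The subsidy expands output by 681 − 564 = 117 past the efficient level; on those units the gap between marginal cost and willingness to pay runs from 0 up to 57.
DWL = ½ × 57 × 117 = 3334.5.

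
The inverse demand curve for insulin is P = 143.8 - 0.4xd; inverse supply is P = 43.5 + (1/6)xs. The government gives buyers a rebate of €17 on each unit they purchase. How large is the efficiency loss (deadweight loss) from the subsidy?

Deadweight loss = €255

Pre-subsidy: 143.8 - 0.4x = 43.5 + (1/6)x gives x* = 177 and P* = 73.
With the rebate, buyers effectively pay Pb = Ps − 17, where Ps is the price sellers receive.
On the curves, Pb = 143.8 - 0.4x and Ps = 43.5 + (1/6)x; the wedge Ps − Pb = 17 gives 43.5 + (1/6)x − (143.8 - 0.4x) = 17, so x' = 207.
Then Pb = 143.8 − 0.4·207 = 61 and Ps = 43.5 + (1/6)·207 = 78.
The subsidy expands output by 207 − 177 = 30 past the efficient level; on those units the gap between marginal cost and willingness to pay runs from 0 up to 17.
DWL = ½ × 17 × 30 = 255.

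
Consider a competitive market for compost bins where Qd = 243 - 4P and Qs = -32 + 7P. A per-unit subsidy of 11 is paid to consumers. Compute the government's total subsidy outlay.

Government cost = 1881

Pre-subsidy: 243 - 4P = -32 + 7P gives P* = 25, Q* = 143.
With the rebate, buyers effectively pay Pb = Ps − 11, where Ps is the price sellers receive.
Demand in terms of Ps becomes Qd = 243 − 4(Ps − 11) = 287 - 4Ps. Setting this equal to supply: 287 - 4Ps = -32 + 7Ps, so Ps = 29.
Buyers pay Pb = 29 − 11 = 18; Q' = -32 + 7·29 = 171.
Government outlay = subsidy × quantity = 11 × 171 = 1881.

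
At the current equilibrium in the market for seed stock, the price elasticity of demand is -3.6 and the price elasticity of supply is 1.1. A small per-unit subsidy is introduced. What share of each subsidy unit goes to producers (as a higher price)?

Producer share = 36/47

For a small subsidy around the equilibrium, the benefit split depends on the relative slopes, which at a point are proportional to the elasticities.
Buyer share = εs/(εs + |εd|) = 1.1/(1.1 + 3.6) = 11/47; seller share = |εd|/(εs + |εd|) = 36/47.
So producers capture 36/47 of the subsidy.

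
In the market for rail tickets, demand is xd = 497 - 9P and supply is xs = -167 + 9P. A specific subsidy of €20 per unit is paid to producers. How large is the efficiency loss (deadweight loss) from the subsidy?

Pre-subsidy: 497 - 9P = -167 + 9P gives P* = 332/9, x* = 165.
With the subsidy, sellers receive Ps = Pb + 20 for each unit, where Pb is the price buyers pay.
Supply in terms of Pb becomes xs = -167 + 9(Pb + 20) = 13 + 9Pb. Setting this equal to demand: 497 - 9Pb = 13 + 9Pb, so Pb = 242/9.
Sellers receive Ps = 242/9 + 20 = 422/9; x' = 497 − 9·(242/9) = 255.
The subsidy expands output by 255 − 165 = 90 past the efficient level; on those units the gap between marginal cost and willingness to pay runs from 0 up to 20.
DWL = ½ × 20 × 90 = 900.

Deadweight loss = €900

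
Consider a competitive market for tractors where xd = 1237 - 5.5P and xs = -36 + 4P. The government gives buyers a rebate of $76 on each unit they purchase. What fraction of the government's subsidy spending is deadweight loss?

Pre-subsidy: 1237 - 5.5P = -36 + 4P gives P* = 134, x* = 500.
With the rebate, buyers effectively pay Pb = Ps − 76, where Ps is the price sellers receive.
Demand in terms of Ps becomes xd = 1237 − 5.5(Ps − 76) = 1655 - 5.5Ps. Setting this equal to supply: 1655 - 5.5Ps = -36 + 4Ps, so Ps = 178.
Buyers pay Pb = 178 − 76 = 102; x' = -36 + 4·178 = 676.
ΔCS = ½(500 + 676)(134 − 102) = 18816; ΔPS = ½(500 + 676)(178 − 134) = 25872.
Government spending = 76 × 676 = 51376.
DWL = ½ × 76 × (676 − 500) = 6688; fraction = 6688 / 51376 = 22/169.

DWL / government spending = 22/169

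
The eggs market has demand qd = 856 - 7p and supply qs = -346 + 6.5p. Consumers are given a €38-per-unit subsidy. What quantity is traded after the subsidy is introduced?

q' = 9742/27

Pre-subsidy: 856 - 7p = -346 + 6.5p gives p* = 2404/27, q* = 6284/27.
With the rebate, buyers effectively pay pb = ps − 38, where ps is the price sellers receive.
Demand in terms of ps becomes qd = 856 − 7(ps − 38) = 1122 - 7ps. Setting this equal to supply: 1122 - 7ps = -346 + 6.5ps, so ps = 2936/27.
Buyers pay pb = 2936/27 − 38 = 1910/27; q' = -346 + 6.5·(2936/27) = 9742/27.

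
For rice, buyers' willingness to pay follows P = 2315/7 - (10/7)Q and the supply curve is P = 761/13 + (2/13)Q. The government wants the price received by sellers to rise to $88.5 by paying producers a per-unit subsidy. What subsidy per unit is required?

Required subsidy s = $36 per unit

At a seller price of 88.5, quantity supplied is -380.5 + 6.5·88.5 = 194.75.
Buyers absorb 194.75 only when they pay Pb = 2315/7 − (10/7)·194.75 = 52.5.
s = Ps − Pb = 88.5 − 52.5 = 36.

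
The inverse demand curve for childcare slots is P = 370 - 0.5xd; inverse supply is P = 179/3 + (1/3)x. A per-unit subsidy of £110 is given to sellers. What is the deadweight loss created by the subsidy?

Deadweight loss = £7260

Pre-subsidy: 370 - 0.5x = 179/3 + (1/3)x gives x* = 372.4 and P* = 183.8.
With the subsidy, sellers receive Ps = Pb + 110 for each unit, where Pb is the price buyers pay.
On the curves, Pb = 370 - 0.5x and Ps = 179/3 + (1/3)x; the wedge Ps − Pb = 110 gives 179/3 + (1/3)x − (370 - 0.5x) = 110, so x' = 504.4.
Then Pb = 370 − 0.5·504.4 = 117.8 and Ps = 179/3 + (1/3)·504.4 = 227.8.
The subsidy expands output by 504.4 − 372.4 = 132 past the efficient level; on those units the gap between marginal cost and willingness to pay runs from 0 up to 110.
DWL = ½ × 110 × 132 = 7260.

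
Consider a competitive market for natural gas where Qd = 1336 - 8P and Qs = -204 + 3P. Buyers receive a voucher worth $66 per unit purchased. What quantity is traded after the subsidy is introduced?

Pre-subsidy: 1336 - 8P = -204 + 3P gives P* = 140, Q* = 216.
With the rebate, buyers effectively pay Pb = Ps − 66, where Ps is the price sellers receive.
Demand in terms of Ps becomes Qd = 1336 − 8(Ps − 66) = 1864 - 8Ps. Setting this equal to supply: 1864 - 8Ps = -204 + 3Ps, so Ps = 188.
Buyers pay Pb = 188 − 66 = 122; Q' = -204 + 3·188 = 360.

Q' = 360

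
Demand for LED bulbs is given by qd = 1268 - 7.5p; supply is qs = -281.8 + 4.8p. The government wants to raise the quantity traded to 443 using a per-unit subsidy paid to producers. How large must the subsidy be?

At q = 443, invert demand for the buyer price: pb = (1268 − 443)/7.5 = 110; invert supply for the seller price: ps = (443 − (-281.8))/4.8 = 151.
The subsidy must fill the gap: s = ps − pb = 151 − 110 = 41.

Required subsidy s = 41 per unit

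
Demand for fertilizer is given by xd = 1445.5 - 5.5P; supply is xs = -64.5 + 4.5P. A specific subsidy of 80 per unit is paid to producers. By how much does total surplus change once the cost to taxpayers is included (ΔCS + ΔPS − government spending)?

Pre-subsidy: 1445.5 - 5.5P = -64.5 + 4.5P gives P* = 151, x* = 615.
With the subsidy, sellers receive Ps = Pb + 80 for each unit, where Pb is the price buyers pay.
Supply in terms of Pb becomes xs = -64.5 + 4.5(Pb + 80) = 295.5 + 4.5Pb. Setting this equal to demand: 1445.5 - 5.5Pb = 295.5 + 4.5Pb, so Pb = 115.
Sellers receive Ps = 115 + 80 = 195; x' = 1445.5 − 5.5·115 = 813.
ΔCS = ½(615 + 813)(151 − 115) = 25704; ΔPS = ½(615 + 813)(195 − 151) = 31416.
Government spending = 80 × 813 = 65040.
Net change = 25704 + 31416 − 65040 = -7920. The loss equals the DWL triangle ½·80·198.

Net change in total surplus = -7920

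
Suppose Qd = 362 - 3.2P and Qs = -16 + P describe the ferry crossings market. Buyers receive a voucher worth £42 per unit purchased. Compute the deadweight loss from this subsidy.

Deadweight loss = £672

Pre-subsidy: 362 - 3.2P = -16 + P gives P* = 90, Q* = 74.
With the rebate, buyers effectively pay Pb = Ps − 42, where Ps is the price sellers receive.
Demand in terms of Ps becomes Qd = 362 − 3.2(Ps − 42) = 496.4 - 3.2Ps. Setting this equal to supply: 496.4 - 3.2Ps = -16 + Ps, so Ps = 122.
Buyers pay Pb = 122 − 42 = 80; Q' = -16 + 1·122 = 106.
The subsidy expands output by 106 − 74 = 32 past the efficient level; on those units the gap between marginal cost and willingness to pay runs from 0 up to 42.
DWL = ½ × 42 × 32 = 672.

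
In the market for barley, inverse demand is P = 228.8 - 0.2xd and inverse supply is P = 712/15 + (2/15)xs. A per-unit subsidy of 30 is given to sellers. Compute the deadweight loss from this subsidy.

Pre-subsidy: 228.8 - 0.2x = 712/15 + (2/15)x gives x* = 544 and P* = 120.
With the subsidy, sellers receive Ps = Pb + 30 for each unit, where Pb is the price buyers pay.
On the curves, Pb = 228.8 - 0.2x and Ps = 712/15 + (2/15)x; the wedge Ps − Pb = 30 gives 712/15 + (2/15)x − (228.8 - 0.2x) = 30, so x' = 634.
Then Pb = 228.8 − 0.2·634 = 102 and Ps = 712/15 + (2/15)·634 = 132.
The subsidy expands output by 634 − 544 = 90 past the efficient level; on those units the gap between marginal cost and willingness to pay runs from 0 up to 30.
DWL = ½ × 30 × 90 = 1350.

Deadweight loss = 1350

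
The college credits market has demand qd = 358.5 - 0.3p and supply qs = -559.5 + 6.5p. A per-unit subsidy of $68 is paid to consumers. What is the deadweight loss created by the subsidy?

Pre-subsidy: 358.5 - 0.3p = -559.5 + 6.5p gives p* = 135, q* = 318.
With the rebate, buyers effectively pay pb = ps − 68, where ps is the price sellers receive.
Demand in terms of ps becomes qd = 358.5 − 0.3(ps − 68) = 378.9 - 0.3ps. Setting this equal to supply: 378.9 - 0.3ps = -559.5 + 6.5ps, so ps = 138.
Buyers pay pb = 138 − 68 = 70; q' = -559.5 + 6.5·138 = 337.5.
The subsidy expands output by 337.5 − 318 = 19.5 past the efficient level; on those units the gap between marginal cost and willingness to pay runs from 0 up to 68.
DWL = ½ × 68 × 19.5 = 663.

Deadweight loss = $663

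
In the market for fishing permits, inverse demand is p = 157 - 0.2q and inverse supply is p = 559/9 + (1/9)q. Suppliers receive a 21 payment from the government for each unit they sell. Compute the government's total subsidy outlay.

Government cost = 7822.5

Pre-subsidy: 157 - 0.2q = 559/9 + (1/9)q gives q* = 305 and p* = 96.
With the subsidy, sellers receive ps = pb + 21 for each unit, where pb is the price buyers pay.
On the curves, pb = 157 - 0.2q and ps = 559/9 + (1/9)q; the wedge ps − pb = 21 gives 559/9 + (1/9)q − (157 - 0.2q) = 21, so q' = 372.5.
Then pb = 157 − 0.2·372.5 = 82.5 and ps = 559/9 + (1/9)·372.5 = 103.5.
Government outlay = subsidy × quantity = 21 × 372.5 = 7822.5.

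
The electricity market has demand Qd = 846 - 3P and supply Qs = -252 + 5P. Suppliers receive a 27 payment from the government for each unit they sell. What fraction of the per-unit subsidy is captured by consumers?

Consumer share = 0.625

Pre-subsidy: 846 - 3P = -252 + 5P gives P* = 137.25, Q* = 434.25.
With the subsidy, sellers receive Ps = Pb + 27 for each unit, where Pb is the price buyers pay.
Supply in terms of Pb becomes Qs = -252 + 5(Pb + 27) = -117 + 5Pb. Setting this equal to demand: 846 - 3Pb = -117 + 5Pb, so Pb = 120.375.
Sellers receive Ps = 120.375 + 27 = 147.375; Q' = 846 − 3·120.375 = 484.875.
Buyers' price falls by P* − Pb = 137.25 − 120.375 = 16.875; sellers' price rises by Ps − P* = 147.375 − 137.25 = 10.125.
So consumers capture 16.875/27 = 0.625 of each unit of subsidy.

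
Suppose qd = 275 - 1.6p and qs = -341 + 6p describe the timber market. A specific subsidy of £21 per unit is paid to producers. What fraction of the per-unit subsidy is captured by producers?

Pre-subsidy: 275 - 1.6p = -341 + 6p gives p* = 1540/19, q* = 2761/19.
With the subsidy, sellers receive ps = pb + 21 for each unit, where pb is the price buyers pay.
Supply in terms of pb becomes qs = -341 + 6(pb + 21) = -215 + 6pb. Setting this equal to demand: 275 - 1.6pb = -215 + 6pb, so pb = 1225/19.
Sellers receive ps = 1225/19 + 21 = 1624/19; q' = 275 − 1.6·(1225/19) = 3265/19.
Buyers' price falls by p* − pb = 1540/19 − 1225/19 = 315/19; sellers' price rises by ps − p* = 1624/19 − 1540/19 = 84/19.
So producers capture (84/19)/21 = 4/19 of each unit of subsidy.

Producer share = 4/19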